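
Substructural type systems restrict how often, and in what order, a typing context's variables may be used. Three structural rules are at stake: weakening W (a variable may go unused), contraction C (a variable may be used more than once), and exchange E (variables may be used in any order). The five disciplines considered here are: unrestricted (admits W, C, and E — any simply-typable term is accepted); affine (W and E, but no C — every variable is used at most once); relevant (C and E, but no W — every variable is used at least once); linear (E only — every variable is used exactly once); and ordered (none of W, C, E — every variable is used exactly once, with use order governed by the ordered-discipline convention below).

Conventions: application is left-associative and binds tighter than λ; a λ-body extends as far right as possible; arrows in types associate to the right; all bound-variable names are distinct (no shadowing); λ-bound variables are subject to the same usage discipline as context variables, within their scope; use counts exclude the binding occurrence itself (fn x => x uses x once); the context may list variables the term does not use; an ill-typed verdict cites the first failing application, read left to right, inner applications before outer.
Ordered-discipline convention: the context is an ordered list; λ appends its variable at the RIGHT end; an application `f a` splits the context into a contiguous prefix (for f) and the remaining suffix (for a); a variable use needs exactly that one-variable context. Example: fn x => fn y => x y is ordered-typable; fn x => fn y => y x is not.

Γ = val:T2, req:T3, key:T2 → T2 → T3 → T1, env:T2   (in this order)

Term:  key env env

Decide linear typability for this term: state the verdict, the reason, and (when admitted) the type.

no — needs contraction — env ×2; needs weakening: val, req unused
use counts: val=0, req=0, key=1, env=2
left-to-right use order: key, env, env
typing: well-typed at T3 → T1
all disciplines: ordered ✗ | linear ✗ | affine ✗ | relevant ✗ | unrestricted ✓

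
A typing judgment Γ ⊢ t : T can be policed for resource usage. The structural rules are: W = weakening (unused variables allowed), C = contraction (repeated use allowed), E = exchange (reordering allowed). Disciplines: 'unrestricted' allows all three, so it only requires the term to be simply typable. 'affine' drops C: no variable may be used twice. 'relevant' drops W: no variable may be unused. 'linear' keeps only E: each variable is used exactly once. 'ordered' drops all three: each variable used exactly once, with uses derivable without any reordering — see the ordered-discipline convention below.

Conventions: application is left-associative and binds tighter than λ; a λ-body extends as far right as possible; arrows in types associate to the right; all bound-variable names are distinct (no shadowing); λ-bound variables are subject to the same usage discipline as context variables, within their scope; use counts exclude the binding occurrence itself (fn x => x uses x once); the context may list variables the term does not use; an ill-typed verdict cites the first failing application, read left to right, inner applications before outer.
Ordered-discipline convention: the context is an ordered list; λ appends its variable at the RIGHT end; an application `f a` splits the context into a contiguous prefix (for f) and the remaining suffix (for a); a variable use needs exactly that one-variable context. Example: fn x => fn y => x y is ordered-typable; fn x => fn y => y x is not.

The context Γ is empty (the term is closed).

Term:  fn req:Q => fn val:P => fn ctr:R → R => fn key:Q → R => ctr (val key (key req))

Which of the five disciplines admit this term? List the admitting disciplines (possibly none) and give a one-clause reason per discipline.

accepted by: none
counts: req (bound) ×1, val (bound) ×1, ctr (bound) ×1, key (bound) ×2
order of uses: ctr, val, key, key, req
typing: ill-typed: applying a non-function (P)
ordered: ✗ — fails simple typing
linear: ✗ — a type mismatch blocks all five
affine: ✗ — the type mismatch rejects it
relevant: ✗ — not simply typable
unrestricted: ✗ — fails simple typing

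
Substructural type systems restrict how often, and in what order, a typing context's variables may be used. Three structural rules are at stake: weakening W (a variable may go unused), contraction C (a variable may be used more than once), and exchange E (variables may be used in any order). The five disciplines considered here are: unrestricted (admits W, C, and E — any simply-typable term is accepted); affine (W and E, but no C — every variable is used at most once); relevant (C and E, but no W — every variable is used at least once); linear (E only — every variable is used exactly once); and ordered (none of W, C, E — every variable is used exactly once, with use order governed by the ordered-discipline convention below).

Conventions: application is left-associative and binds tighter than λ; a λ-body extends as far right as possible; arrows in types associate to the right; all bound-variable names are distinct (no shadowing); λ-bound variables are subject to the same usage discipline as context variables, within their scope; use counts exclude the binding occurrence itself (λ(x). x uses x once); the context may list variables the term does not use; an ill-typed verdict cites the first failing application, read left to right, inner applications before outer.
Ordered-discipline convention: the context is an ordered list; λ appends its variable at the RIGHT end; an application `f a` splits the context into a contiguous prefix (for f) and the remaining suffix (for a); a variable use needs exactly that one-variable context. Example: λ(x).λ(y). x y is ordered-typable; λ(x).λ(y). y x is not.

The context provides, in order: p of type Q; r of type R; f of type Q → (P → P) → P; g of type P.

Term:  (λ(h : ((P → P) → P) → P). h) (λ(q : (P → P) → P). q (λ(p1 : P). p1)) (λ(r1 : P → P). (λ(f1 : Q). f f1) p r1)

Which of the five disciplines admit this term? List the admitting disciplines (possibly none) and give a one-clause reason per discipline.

admitted in: affine, unrestricted
counts: p ×1, r ×0, f ×1, g ×0, h [bound] ×1, q [bound] ×1, p1 [bound] ×1, r1 [bound] ×1, f1 [bound] ×1
use order (left to right): h, q, p1, f, f1, p, r1
typing: well-typed at P
ordered: ✗ — needs weakening: r, g unused
linear: ✗ — needs weakening: r, g unused
affine: ✓ — no duplicate uses among p, r, f, g, h, q, p1, r1, f1
relevant: ✗ — needs weakening: r, g unused
unrestricted: ✓ — simply typable at P; W, C, E all held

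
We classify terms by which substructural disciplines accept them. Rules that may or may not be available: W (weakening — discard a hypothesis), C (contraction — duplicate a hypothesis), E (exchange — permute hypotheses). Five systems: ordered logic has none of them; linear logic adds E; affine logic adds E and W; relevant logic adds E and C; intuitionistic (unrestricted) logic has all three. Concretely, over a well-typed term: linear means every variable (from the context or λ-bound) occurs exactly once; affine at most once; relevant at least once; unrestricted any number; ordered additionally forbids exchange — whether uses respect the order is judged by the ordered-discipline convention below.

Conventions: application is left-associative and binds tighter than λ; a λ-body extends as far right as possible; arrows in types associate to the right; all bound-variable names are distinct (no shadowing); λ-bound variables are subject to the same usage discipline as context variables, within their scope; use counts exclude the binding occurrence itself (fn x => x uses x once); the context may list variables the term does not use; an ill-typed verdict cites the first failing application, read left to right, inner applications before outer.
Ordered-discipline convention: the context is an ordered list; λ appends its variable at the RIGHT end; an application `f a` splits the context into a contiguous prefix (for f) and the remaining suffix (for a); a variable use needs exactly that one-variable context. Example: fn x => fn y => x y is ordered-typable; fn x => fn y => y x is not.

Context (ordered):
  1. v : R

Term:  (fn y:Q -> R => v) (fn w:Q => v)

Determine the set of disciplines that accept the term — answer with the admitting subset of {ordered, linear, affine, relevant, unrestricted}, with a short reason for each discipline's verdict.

admitted in: unrestricted
usage: v=2; y [bound]=0; w [bound]=0
uses in reading order: v, v
typing: well-typed at R
ordered: ✗, uses contraction: v ×2; unused: y, w — weakening required
linear: ✗, uses contraction: v ×2; unused: y, w — weakening required
affine: ✗, uses contraction: v ×2
relevant: ✗, unused: y, w — weakening required
unrestricted: ✓, typability at R is all that's needed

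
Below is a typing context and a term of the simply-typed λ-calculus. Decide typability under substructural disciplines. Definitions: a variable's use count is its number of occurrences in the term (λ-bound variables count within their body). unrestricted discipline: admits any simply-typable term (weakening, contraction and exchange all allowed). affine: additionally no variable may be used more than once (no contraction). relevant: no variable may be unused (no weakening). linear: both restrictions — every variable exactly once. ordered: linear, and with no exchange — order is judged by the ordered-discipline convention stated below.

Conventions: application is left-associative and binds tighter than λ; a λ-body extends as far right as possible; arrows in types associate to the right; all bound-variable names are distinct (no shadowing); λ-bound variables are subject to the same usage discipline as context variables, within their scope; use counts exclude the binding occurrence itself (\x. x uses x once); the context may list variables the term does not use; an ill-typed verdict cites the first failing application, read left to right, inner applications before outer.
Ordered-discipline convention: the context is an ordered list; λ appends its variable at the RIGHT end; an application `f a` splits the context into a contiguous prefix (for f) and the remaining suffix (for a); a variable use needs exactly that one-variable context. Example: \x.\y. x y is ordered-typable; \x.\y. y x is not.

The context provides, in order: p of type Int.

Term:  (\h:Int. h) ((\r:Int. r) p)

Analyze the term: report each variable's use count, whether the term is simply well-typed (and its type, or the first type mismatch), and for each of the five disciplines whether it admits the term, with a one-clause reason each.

counts: p=1, h (λ-bound)=1, r (λ-bound)=1
uses in reading order: h, r, p
typing: ✓ — Int
ordered ✓ (single-use (p, h, r), ordered derivation ok)
linear ✓ (each of p, h, r used exactly once)
affine ✓ (none of p, h, r used more than once)
relevant ✓ (none of p, h, r goes unused)
unrestricted ✓ (well-typed at Int; no restrictions here)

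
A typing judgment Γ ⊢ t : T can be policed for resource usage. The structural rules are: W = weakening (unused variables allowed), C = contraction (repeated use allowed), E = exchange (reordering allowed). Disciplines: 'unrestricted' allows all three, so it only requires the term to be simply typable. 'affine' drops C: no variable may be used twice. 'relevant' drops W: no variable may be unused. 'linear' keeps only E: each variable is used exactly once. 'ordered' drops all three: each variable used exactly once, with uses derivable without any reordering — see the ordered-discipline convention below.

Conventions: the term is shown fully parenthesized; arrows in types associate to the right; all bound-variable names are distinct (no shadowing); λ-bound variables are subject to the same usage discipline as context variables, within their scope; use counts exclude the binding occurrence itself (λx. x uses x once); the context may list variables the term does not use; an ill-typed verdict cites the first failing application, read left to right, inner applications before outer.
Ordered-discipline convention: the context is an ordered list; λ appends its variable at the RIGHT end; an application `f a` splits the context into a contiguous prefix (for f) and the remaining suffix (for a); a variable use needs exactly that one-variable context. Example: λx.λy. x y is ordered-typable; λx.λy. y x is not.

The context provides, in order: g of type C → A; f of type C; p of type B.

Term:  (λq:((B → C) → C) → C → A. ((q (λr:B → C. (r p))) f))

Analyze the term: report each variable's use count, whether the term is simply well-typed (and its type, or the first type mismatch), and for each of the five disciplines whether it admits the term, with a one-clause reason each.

usage: g=0, f=1, p=1, q (bound)=1, r (bound)=1
left-to-right use order: q, r, p, f
typing: ✓ — (((B → C) → C) → C → A) → A
ordered: ✗ — unused: g — weakening required
linear: ✗ — unused: g — weakening required
affine: ✓ — no duplicate uses among g, f, p, q, r
relevant: ✗ — unused: g — weakening required
unrestricted: ✓ — simply typable at (((B → C) → C) → C → A) → A; W, C, E all held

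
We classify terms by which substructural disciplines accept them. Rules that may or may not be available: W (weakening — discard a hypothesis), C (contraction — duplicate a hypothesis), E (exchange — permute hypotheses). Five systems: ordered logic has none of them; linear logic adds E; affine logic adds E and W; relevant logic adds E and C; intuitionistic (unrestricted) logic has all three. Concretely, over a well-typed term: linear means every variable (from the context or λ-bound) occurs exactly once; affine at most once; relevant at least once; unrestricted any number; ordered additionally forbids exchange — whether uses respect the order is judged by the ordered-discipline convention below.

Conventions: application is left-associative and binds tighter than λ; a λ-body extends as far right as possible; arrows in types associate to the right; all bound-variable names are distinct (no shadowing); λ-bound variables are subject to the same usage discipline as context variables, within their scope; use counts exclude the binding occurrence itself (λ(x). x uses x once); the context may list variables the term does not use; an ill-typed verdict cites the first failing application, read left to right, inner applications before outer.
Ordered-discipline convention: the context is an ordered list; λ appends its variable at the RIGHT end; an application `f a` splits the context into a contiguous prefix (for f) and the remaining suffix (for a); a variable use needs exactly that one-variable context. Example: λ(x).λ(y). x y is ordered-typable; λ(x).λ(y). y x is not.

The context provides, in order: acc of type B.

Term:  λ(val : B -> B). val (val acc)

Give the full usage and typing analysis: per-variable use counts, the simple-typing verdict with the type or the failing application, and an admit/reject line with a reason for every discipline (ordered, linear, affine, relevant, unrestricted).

variable uses: acc: 1×; val (λ-bound): 2×
order of uses: val, val, acc
typing: well-typed — term : (B -> B) -> B
ordered: ✗ — needs contraction — val ×2
linear: ✗ — needs contraction — val ×2
affine: ✗ — needs contraction — val ×2
relevant: ✓ — at least one use each (acc, val)
unrestricted: ✓ — simply typable at (B -> B) -> B; W, C, E all held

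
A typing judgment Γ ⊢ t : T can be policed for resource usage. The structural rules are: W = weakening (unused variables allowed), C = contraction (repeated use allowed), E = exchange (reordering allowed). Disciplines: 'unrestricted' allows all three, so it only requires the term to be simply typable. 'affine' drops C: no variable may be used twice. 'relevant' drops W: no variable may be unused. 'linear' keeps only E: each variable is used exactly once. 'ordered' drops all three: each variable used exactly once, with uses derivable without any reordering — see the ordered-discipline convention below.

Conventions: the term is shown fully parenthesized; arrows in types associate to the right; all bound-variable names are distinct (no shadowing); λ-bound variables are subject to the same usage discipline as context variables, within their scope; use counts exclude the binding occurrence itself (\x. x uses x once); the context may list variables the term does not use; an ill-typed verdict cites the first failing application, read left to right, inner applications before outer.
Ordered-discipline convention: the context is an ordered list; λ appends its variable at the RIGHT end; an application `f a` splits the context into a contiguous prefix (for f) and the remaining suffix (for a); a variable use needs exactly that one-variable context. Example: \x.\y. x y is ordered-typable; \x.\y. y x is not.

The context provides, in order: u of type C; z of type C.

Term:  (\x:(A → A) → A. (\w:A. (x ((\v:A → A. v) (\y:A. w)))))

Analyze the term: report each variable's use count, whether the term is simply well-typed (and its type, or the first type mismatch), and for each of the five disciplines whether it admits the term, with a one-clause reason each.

variable uses: u: 0×; z: 0×; x (bound): 1×; w (bound): 1×; v (bound): 1×; y (bound): 0×
left-to-right use order: x, v, w
typing: ✓ — ((A → A) → A) → A → A
ordered: ✗, needs weakening: u, z, y unused
linear: ✗, needs weakening: u, z, y unused
affine: ✓, at most one use each (u, z, x, w, v, y)
relevant: ✗, needs weakening: u, z, y unused
unrestricted: ✓, typability at ((A → A) → A) → A → A is all that's needed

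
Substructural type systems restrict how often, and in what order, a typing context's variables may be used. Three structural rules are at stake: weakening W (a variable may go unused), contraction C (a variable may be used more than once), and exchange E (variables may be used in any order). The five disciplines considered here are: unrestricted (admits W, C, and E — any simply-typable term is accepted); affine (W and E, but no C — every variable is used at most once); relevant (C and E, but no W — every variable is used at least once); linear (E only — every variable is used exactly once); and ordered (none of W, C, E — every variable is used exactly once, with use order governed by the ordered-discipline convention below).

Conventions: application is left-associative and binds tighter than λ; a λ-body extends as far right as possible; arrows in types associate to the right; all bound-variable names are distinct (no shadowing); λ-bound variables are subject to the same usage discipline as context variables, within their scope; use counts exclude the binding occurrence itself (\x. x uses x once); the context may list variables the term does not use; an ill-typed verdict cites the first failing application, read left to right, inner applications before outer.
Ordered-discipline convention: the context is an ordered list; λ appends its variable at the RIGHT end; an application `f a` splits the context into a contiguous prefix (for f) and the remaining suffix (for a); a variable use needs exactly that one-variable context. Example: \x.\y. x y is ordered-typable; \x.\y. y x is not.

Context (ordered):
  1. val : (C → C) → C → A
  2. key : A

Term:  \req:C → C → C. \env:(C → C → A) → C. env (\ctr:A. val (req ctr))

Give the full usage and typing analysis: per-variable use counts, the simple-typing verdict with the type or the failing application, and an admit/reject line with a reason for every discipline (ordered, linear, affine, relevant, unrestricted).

usage: val=1, key=0, req (bound)=1, env (bound)=1, ctr (bound)=1
uses in reading order: env, val, req, ctr
typing: ill-typed: argument of type A where C is required
ordered ✗ (fails simple typing)
linear ✗ (a type mismatch blocks all five)
affine ✗ (the type mismatch rejects it)
relevant ✗ (not simply typable)
unrestricted ✗ (fails simple typing)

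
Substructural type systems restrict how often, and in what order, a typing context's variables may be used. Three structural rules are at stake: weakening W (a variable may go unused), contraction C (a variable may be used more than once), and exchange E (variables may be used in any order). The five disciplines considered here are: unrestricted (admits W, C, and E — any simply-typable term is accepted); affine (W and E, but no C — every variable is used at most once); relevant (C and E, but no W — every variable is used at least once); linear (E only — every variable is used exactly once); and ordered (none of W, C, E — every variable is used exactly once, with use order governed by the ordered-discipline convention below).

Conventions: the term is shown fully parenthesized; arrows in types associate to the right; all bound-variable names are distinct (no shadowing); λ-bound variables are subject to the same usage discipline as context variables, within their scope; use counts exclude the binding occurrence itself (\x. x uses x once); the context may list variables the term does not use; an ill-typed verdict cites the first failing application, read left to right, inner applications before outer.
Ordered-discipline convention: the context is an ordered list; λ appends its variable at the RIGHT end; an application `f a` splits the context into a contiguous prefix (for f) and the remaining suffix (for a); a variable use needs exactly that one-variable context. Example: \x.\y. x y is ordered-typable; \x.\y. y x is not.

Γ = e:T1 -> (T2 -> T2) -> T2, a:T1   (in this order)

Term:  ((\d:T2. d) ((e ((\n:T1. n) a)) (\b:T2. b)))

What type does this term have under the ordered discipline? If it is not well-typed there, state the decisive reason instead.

term : T2
use counts: e=1, a=1, d [bound]=1, n [bound]=1, b [bound]=1
left-to-right use order: d, e, n, a, b
typing: ✓ — T2
summary: ordered ✓ | linear ✓ | affine ✓ | relevant ✓ | unrestricted ✓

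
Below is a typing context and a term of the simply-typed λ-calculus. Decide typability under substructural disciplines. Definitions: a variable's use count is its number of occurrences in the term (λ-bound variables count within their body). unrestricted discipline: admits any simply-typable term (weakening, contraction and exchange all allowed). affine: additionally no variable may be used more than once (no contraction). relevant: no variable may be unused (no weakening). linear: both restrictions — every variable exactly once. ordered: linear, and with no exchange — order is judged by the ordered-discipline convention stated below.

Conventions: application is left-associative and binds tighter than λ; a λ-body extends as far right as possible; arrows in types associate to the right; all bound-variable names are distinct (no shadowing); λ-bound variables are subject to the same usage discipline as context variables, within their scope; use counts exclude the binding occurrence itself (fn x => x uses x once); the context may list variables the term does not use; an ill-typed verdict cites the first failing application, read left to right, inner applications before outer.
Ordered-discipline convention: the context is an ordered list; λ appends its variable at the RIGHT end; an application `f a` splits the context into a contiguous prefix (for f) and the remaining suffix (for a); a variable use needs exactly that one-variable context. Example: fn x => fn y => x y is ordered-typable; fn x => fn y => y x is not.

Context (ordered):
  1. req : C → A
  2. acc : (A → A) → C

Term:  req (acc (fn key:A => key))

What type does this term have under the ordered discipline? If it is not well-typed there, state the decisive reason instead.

term : A
counts: req ×1; acc ×1; key (λ-bound) ×1
use order (left to right): req, acc, key
typing: well-typed at A
all disciplines: ordered ✓, linear ✓, affine ✓, relevant ✓, unrestricted ✓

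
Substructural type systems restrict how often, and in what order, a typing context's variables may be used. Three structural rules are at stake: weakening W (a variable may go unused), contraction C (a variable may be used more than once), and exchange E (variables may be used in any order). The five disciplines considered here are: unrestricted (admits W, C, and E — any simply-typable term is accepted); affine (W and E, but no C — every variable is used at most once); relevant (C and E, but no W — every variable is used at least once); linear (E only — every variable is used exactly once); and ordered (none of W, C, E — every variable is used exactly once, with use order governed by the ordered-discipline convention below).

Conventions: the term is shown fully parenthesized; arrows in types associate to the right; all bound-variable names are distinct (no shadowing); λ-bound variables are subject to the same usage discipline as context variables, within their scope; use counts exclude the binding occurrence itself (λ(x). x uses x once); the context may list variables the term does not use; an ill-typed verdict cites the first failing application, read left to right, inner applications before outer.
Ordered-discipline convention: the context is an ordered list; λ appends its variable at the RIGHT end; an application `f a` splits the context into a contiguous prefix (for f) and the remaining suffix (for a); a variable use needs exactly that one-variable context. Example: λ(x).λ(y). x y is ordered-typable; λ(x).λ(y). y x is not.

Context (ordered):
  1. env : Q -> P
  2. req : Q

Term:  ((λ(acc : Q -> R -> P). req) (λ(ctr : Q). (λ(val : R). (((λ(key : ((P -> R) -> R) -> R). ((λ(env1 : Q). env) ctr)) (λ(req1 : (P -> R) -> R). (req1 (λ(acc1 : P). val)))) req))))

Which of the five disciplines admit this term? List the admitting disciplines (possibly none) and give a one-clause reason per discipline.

accepted by: unrestricted
usage: env: 1×; req: 2×; acc [bound]: 0×; ctr [bound]: 1×; val [bound]: 1×; key [bound]: 0×; env1 [bound]: 0×; req1 [bound]: 1×; acc1 [bound]: 0×
left-to-right use order: req, env, ctr, req1, val, req
typing: ✓ — Q
ordered: ✗ — repeated use of req ×2; unused: acc, key, env1, acc1 — weakening required
linear: ✗ — repeated use of req ×2; unused: acc, key, env1, acc1 — weakening required
affine: ✗ — repeated use of req ×2
relevant: ✗ — unused: acc, key, env1, acc1 — weakening required
unrestricted: ✓ — type-checks (Q) and nothing is barred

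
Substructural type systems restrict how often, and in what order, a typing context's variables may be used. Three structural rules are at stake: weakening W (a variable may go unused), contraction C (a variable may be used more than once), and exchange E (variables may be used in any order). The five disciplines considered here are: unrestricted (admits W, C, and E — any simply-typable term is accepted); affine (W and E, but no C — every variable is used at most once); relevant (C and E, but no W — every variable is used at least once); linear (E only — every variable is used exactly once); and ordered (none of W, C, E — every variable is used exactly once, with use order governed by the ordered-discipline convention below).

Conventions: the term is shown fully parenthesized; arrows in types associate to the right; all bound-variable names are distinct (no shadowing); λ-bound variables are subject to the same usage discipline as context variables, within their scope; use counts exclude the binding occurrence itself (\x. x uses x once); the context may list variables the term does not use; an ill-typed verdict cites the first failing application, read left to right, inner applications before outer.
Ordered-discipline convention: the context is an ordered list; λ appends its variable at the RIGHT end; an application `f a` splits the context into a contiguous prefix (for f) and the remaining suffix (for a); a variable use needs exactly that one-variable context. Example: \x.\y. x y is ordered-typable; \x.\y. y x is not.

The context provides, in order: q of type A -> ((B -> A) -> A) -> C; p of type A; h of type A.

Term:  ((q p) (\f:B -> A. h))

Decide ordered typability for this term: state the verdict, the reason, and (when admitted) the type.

no — f never used (weakening)
variable uses: q: 1, p: 1, h: 1, f [bound]: 0
left-to-right use order: q, p, h
typing: well-typed — term : C
summary: ordered ✗ · linear ✗ · affine ✓ · relevant ✗ · unrestricted ✓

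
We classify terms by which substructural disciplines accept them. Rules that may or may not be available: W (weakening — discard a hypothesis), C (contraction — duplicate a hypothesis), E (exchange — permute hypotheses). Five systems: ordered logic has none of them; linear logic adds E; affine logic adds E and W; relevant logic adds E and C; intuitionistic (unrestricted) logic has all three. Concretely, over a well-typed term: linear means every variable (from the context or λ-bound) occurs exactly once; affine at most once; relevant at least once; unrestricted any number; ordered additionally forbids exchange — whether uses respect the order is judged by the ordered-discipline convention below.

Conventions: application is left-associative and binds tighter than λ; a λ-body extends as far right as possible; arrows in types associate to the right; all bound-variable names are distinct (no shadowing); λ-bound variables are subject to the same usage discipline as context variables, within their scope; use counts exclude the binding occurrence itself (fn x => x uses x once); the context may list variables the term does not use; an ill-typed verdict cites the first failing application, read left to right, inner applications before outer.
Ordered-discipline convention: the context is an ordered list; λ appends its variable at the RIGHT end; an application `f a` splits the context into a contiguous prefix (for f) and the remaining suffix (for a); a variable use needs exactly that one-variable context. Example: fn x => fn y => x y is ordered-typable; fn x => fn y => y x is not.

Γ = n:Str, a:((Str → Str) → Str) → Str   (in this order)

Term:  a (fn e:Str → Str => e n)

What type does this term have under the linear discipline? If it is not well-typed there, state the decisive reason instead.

term : Str
counts: n ×1, a ×1, e (bound) ×1
uses in reading order: a, e, n
typing: well-typed — term : Str
across the five disciplines: ordered ✗; linear ✓; affine ✓; relevant ✓; unrestricted ✓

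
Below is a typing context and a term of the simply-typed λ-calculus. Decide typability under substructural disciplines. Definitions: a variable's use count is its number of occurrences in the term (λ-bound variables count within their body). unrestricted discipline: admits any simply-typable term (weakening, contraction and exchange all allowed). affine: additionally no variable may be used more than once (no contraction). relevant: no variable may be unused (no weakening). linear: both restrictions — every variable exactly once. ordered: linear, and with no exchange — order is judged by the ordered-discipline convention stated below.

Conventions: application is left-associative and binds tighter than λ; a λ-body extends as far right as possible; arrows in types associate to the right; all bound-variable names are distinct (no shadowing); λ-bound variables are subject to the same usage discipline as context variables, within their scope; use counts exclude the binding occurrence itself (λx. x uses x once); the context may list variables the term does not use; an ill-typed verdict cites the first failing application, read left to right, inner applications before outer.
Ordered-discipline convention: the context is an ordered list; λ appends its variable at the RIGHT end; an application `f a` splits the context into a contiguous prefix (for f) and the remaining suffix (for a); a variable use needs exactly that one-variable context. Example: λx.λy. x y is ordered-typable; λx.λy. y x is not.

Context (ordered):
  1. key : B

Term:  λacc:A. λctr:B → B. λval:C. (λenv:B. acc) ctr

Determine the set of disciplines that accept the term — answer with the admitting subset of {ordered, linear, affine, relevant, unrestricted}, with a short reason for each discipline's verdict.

accepted by: none
use counts: key ×0, acc (bound) ×1, ctr (bound) ×1, val (bound) ×0, env (bound) ×0
left-to-right use order: acc, ctr
typing: ill-typed: an argument B → B mismatches the expected B
ordered ✗ (not simply typable)
linear ✗ (fails simple typing)
affine ✗ (a type mismatch blocks all five)
relevant ✗ (the type mismatch rejects it)
unrestricted ✗ (not simply typable)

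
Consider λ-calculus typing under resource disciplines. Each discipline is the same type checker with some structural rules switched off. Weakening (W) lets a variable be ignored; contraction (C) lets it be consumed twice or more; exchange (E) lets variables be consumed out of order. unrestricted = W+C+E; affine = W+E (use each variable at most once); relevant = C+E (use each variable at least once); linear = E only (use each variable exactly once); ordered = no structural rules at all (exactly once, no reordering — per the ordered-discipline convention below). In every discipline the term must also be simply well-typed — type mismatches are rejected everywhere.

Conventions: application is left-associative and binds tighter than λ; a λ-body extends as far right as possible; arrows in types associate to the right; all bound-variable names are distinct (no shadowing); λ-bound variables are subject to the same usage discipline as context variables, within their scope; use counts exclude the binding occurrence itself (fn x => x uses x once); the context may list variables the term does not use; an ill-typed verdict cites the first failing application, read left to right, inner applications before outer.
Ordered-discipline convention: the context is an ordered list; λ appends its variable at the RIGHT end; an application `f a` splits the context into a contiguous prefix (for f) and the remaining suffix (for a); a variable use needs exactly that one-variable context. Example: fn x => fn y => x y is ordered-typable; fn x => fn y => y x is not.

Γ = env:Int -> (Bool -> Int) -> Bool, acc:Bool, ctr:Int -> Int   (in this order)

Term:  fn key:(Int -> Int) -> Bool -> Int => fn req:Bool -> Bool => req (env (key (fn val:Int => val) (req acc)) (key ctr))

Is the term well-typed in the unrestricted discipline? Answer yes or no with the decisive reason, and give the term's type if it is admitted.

yes — type-checks (((Int -> Int) -> Bool -> Int) -> (Bool -> Bool) -> Bool) and nothing is barred; term : ((Int -> Int) -> Bool -> Int) -> (Bool -> Bool) -> Bool
use counts: env: 1×; acc: 1×; ctr: 1×; key [bound]: 2×; req [bound]: 2×; val [bound]: 1×
order of uses: req, env, key, val, req, acc, key, ctr
typing: well-typed at ((Int -> Int) -> Bool -> Int) -> (Bool -> Bool) -> Bool
across the five disciplines: ordered ✗; linear ✗; affine ✗; relevant ✓; unrestricted ✓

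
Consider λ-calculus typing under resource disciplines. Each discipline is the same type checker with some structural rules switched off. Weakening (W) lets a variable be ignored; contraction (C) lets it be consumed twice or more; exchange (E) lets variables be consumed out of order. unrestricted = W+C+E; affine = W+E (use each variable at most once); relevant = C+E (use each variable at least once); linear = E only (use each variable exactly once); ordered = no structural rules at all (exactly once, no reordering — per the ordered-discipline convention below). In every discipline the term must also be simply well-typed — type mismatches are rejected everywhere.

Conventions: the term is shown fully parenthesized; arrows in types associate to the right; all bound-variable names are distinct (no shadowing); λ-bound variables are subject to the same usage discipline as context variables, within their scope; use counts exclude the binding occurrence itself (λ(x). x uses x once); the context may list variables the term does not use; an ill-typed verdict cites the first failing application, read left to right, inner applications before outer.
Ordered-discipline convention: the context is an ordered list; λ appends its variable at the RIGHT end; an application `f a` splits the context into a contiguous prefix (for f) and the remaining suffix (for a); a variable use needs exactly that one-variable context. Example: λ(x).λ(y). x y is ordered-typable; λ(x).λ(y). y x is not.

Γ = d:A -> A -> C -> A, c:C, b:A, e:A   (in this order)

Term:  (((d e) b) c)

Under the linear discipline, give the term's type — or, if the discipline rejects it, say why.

term : A
variable uses: d: 1×, c: 1×, b: 1×, e: 1×
order of uses: d, e, b, c
typing: ✓ — A
across the five disciplines: ordered ✗; linear ✓; affine ✓; relevant ✓; unrestricted ✓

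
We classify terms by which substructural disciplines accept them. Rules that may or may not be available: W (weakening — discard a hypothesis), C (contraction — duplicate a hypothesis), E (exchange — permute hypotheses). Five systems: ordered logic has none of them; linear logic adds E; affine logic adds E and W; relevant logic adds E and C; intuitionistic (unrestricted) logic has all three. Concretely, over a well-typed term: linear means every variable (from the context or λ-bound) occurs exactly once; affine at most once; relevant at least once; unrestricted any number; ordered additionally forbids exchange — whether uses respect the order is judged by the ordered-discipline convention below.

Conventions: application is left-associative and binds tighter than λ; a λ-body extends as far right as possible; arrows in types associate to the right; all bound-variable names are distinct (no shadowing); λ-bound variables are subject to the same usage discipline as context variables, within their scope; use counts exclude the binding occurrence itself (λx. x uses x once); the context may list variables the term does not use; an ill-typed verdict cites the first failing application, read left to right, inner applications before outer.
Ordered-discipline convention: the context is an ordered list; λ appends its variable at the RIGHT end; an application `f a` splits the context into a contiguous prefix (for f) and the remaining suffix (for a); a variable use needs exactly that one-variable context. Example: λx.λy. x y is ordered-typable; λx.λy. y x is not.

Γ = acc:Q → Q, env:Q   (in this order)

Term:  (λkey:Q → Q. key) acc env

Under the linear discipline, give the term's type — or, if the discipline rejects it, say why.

term : Q
variable uses: acc ×1, env ×1, key (λ-bound) ×1
uses in reading order: key, acc, env
typing: ✓ — Q
per-discipline verdicts: ordered ✓ | linear ✓ | affine ✓ | relevant ✓ | unrestricted ✓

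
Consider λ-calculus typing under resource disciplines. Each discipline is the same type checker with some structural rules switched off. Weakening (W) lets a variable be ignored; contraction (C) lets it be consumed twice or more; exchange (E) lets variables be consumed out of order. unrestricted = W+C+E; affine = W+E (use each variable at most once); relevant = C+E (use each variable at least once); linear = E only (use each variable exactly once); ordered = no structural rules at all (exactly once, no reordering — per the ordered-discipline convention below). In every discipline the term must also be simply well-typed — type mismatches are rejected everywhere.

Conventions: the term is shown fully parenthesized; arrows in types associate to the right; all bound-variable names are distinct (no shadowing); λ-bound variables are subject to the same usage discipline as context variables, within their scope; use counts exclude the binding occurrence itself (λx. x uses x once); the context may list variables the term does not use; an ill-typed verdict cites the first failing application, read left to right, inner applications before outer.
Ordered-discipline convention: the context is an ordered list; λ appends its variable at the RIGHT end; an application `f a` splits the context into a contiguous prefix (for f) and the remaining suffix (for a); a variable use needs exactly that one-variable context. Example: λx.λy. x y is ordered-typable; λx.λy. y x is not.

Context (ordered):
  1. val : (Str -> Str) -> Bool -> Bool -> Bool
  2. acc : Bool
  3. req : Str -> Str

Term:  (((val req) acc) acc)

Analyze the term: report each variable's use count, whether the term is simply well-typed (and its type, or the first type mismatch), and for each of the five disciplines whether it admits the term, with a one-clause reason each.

variable uses: val: 1×; acc: 2×; req: 1×
uses in reading order: val, req, acc, acc
typing: the term checks, with type Bool
ordered ✗ (uses contraction: acc ×2)
linear ✗ (uses contraction: acc ×2)
affine ✗ (uses contraction: acc ×2)
relevant ✓ (val, acc, req: all used, weakening unneeded)
unrestricted ✓ (simply typable at Bool; W, C, E all held)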